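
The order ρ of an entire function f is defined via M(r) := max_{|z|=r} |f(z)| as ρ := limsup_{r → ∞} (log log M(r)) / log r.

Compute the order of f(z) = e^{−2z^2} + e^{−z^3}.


Each summand is entire of order 2 and 3 respectively (as in the single-exponential case). The order of a sum is at most the max of the orders, so ρ ≤ 3. For the lower bound: on |z|=r choose arg z so that -1z^3 is real positive; then |e^{-1z^3}| = e^{1r^3} while |e^{-2z^2}| ≤ e^{2r^2} = o(e^{1r^3}). So |f| ≥ e^{1r^3}(1 − o(1)) and ρ ≥ 3. Hence ρ = max(2, 3) = 3.
Therefore ρ = 3.

Order ρ = 3.


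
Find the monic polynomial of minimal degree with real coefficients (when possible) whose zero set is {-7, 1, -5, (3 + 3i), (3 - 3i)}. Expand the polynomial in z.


The polynomial is p(z) = ∏_{α ∈ S} (z − α), where S = {-7, 1, -5, (3 + 3i), (3 - 3i)}.
Expanding the product yields: p(z) = z^5 + 5·z^4 -25·z^3 + 25·z^2 + 624·z -630.
Note conjugate pairs combine to real quadratics: (z − (3+3i))(z − (3−3i)) = z² − 6z + 18.
The resulting polynomial has degree 5 and real coefficients as required.

p(z) = z^5 + 5·z^4 -25·z^3 + 25·z^2 + 624·z -630.


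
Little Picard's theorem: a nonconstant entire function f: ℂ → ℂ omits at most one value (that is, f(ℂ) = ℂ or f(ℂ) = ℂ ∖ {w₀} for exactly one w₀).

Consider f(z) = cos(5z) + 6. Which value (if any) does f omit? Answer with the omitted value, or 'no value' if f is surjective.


Little Picard bounds the complement of f(ℂ) to at most one point.
cos is entire and surjective onto ℂ: for every w ∈ ℂ, cos(ζ) = w has a solution ζ ∈ ℂ (e.g., via the complex inverse arccos). With ζ = 5z this gives z = ζ/(5). Then 1·cos(5z) takes every value in 1·ℂ = ℂ, and adding 6 is a bijection of ℂ. So f is surjective and omits no value. (Note: only on the real line is cos bounded by [−1, 1].)

Omitted value: no value.


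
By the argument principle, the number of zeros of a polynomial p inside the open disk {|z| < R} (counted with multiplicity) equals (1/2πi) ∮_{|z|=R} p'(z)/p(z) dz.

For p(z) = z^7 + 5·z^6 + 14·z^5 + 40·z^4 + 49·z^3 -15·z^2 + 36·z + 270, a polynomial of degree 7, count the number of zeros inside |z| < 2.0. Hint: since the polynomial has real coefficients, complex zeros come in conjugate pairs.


The zeros of p are: (1 + 1i), (1 - 1i), (-2 + 1i), (-2 - 1i), (0 + 3i), (0 - 3i), -3.
Their magnitudes are: 1.414, 1.414, 2.236, 2.236, 3, 3, 3.
Zeros with |z| < R = 2.0: (1 + 1i), (1 - 1i).
Count = 2.
By the argument principle, (1/2πi) ∮_{|z|=R} p'(z)/p(z) dz equals exactly this count.

Number of zeros inside |z| < 2.0: 2.


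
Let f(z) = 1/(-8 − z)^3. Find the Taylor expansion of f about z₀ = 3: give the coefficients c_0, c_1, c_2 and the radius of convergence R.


Let w = z − z₀, so z = z₀ + w.
Then -8 − z = -8 − (z₀ + w) = (-8 − z₀) − w = -11 − w.
f(z) = 1/(-11 − w)^3 = (1/(-11)^3) · (1 − w/(-11))^{−3}.
By the binomial series (1−u)^{−3} = Σ_{n≥0} C(n+2, 2) u^n for |u|<1, with u = w/(-11):
  c_n = C(n+2, 2) / (-11)^(n+3).
  c_0 = 1/(-11)^3 = -1/1331.
  c_1 = 3/(-11)^4 = 3/14641.
  c_2 = 6/(-11)^5 = -6/161051.
The series is valid for |w/d| < 1, i.e. |z − z₀| < |d|.
Radius of convergence: R = |-8 − z₀| = |-11| = 11 (distance from z₀ to the singularity z = -8).

c_0 = -1/1331, c_1 = 3/14641, c_2 = -6/161051; R = 11.


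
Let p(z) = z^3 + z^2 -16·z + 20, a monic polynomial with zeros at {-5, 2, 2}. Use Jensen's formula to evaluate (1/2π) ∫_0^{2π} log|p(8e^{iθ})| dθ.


Zeros: -5, 2, 2; r = 8.
Inside |z| < r: -5, 2, 2. Outside (|z| ≥ r): ∅.
p(0) = 20, so log|p(0)| = log(20) = 2.9957.
Apply Jensen: I(r) = log|p(0)| + Σ_k log(r/|z_k|), summed over zeros inside |z| < r.
  log(r/|z_k|) for z_k = -5: log(8/5) = 0.4700
  log(r/|z_k|) for z_k = 2: log(8/2) = 1.3863
  log(r/|z_k|) for z_k = 2: log(8/2) = 1.3863
Sum over inside zeros: 3.2426.
I(r) = log|p(0)| + (inside sum) = 2.9957 + 3.2426 = 6.2383.
Closed form (all zeros inside, monic): I(r) = n·log(r) = 3·log(8) = 6.2383. ✓

I(r) ≈ 6.2383.


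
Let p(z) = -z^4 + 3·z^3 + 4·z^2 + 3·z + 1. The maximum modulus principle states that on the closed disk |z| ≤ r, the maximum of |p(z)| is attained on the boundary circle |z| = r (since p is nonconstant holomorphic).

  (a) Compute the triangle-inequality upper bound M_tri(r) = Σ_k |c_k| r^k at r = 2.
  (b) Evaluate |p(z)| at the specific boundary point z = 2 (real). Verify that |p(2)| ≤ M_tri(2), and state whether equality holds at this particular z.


Coefficients: c_0 = 1, c_1 = 3, c_2 = 4, c_3 = 3, c_4 = -1. Radius r = 2.
Part (a). Triangle bound: M_tri(r) = Σ_k |c_k| r^k
  = |1|·2^0 + |3|·2^1 + |4|·2^2 + |3|·2^3 + |-1|·2^4
  = 1 + 6 + 16 + 24 + 16 = 63.
This bounds M(r) := max_{|z|=r} |p(z)| from above; equality holds iff all terms c_k z^k can be made to align in phase at a single z on |z|=r.
Part (b). At z = 2 (real, on the circle |z| = r):
  p(2) = (1)·2^0 + (3)·2^1 + (4)·2^2 + (3)·2^3 + (-1)·2^4 = 31.
  |p(2)| = 31.
Check: |p(2)| = 31 ≤ 63 = M_tri(2). ✓ Equality does not hold at z = 2 (the coefficients have mixed signs, so the terms do not all align in phase there).

M_tri(2) = 63; |p(2)| = 31; equality at z=2: no.


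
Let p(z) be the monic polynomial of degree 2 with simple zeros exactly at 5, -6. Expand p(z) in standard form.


The polynomial is p(z) = ∏_{α ∈ S} (z − α), where S = {5, -6}.
Expanding the product yields: p(z) = z^2 + z -30.
The resulting polynomial has degree 2 and real coefficients as required.

p(z) = z^2 + z -30.


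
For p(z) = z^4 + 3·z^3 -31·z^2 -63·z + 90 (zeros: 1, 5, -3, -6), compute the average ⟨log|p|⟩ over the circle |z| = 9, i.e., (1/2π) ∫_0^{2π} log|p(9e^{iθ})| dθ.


Zeros: -6, -3, 1, 5; r = 9.
Inside |z| < r: -6, -3, 1, 5. Outside (|z| ≥ r): ∅.
p(0) = 90, so log|p(0)| = log(90) = 4.4998.
Apply Jensen: I(r) = log|p(0)| + Σ_k log(r/|z_k|), summed over zeros inside |z| < r.
  log(r/|z_k|) for z_k = 1: log(9/1) = 2.1972
  log(r/|z_k|) for z_k = 5: log(9/5) = 0.5878
  log(r/|z_k|) for z_k = -3: log(9/3) = 1.0986
  log(r/|z_k|) for z_k = -6: log(9/6) = 0.4055
Sum over inside zeros: 4.2891.
I(r) = log|p(0)| + (inside sum) = 4.4998 + 4.2891 = 8.7889.
Closed form (all zeros inside, monic): I(r) = n·log(r) = 4·log(9) = 8.7889. ✓

I(r) ≈ 8.7889.


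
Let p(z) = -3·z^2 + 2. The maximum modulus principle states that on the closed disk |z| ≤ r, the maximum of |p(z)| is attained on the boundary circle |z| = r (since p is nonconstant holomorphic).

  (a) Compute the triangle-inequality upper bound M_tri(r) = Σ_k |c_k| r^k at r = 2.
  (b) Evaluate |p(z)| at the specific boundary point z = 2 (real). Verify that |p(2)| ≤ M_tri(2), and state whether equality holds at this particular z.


Coefficients: c_0 = 2, c_1 = 0, c_2 = -3. Radius r = 2.
Part (a). Triangle bound: M_tri(r) = Σ_k |c_k| r^k
  = |2|·2^0 + |0|·2^1 + |-3|·2^2
  = 2 + 0 + 12 = 14.
This bounds M(r) := max_{|z|=r} |p(z)| from above; equality holds iff all terms c_k z^k can be made to align in phase at a single z on |z|=r.
Part (b). At z = 2 (real, on the circle |z| = r):
  p(2) = (2)·2^0 + (0)·2^1 + (-3)·2^2 = -10.
  |p(2)| = 10.
Check: |p(2)| = 10 ≤ 14 = M_tri(2). ✓ Equality does not hold at z = 2 (the coefficients have mixed signs, so the terms do not all align in phase there).

M_tri(2) = 14; |p(2)| = 10; equality at z=2: no.


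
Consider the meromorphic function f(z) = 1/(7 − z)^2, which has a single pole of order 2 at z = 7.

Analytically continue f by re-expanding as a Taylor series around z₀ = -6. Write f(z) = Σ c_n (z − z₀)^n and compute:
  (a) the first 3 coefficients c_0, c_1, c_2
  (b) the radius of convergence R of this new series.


Let w = z − z₀, so z = z₀ + w.
Then 7 − z = 7 − (z₀ + w) = (7 − z₀) − w = 13 − w.
f(z) = 1/(13 − w)^2 = (1/(13)^2) · (1 − w/(13))^{−2}.
By the binomial series (1−u)^{−2} = Σ_{n≥0} C(n+1, 1) u^n for |u|<1, with u = w/(13):
  c_n = C(n+1, 1) / (13)^(n+2).
  c_0 = 1/(13)^2 = 1/169.
  c_1 = 2/(13)^3 = 2/2197.
  c_2 = 3/(13)^4 = 3/28561.
The series is valid for |w/d| < 1, i.e. |z − z₀| < |d|.
Radius of convergence: R = |7 − z₀| = |13| = 13 (distance from z₀ to the singularity z = 7).

c_0 = 1/169, c_1 = 2/2197, c_2 = 3/28561; R = 13.


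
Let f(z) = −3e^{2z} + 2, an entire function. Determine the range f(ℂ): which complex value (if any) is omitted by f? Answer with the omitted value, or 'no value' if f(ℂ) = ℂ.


Little Picard bounds the complement of f(ℂ) to at most one point.
e^{2z} is never zero on ℂ, so -3·e^{2z} takes every value in ℂ ∖ {0}. Adding 2 shifts the range to ℂ ∖ {2}. Thus f omits exactly the value 2.

Omitted value: 2.


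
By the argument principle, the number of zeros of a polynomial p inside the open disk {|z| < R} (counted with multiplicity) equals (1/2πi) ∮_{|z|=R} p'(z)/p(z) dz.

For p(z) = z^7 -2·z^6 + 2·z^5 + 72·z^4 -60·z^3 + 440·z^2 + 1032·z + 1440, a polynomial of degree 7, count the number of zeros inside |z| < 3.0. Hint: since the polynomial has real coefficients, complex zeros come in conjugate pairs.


The zeros of p are: (3 + 3i), (3 - 3i), (-1 + 1i), (-1 - 1i), -4, (1 + 3i), (1 - 3i).
Their magnitudes are: 4.243, 4.243, 1.414, 1.414, 4, 3.162, 3.162.
Zeros with |z| < R = 3.0: (-1 + 1i), (-1 - 1i).
Count = 2.
By the argument principle, (1/2πi) ∮_{|z|=R} p'(z)/p(z) dz equals exactly this count.

Number of zeros inside |z| < 3.0: 2.


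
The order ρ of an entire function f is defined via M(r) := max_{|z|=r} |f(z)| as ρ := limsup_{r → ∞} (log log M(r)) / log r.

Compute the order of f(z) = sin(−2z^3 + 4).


Write sin(w) = (e^{iw} ± e^{−iw})/(2 or 2i), so |sin(w)| ≤ e^{|w|}. With w = −2z^3 + 4, |w| ≤ 2r^3 + 4 on |z|=r, giving M(r) ≤ e^{2r^3 + 4} and ρ ≤ 3. For the lower bound, choose z on |z|=r with -2z^3 purely imaginary of modulus 2r^3; then |sin(−2z^3 + 4)| grows like e^{2r^3}/2, so ρ ≥ 3. Hence ρ = 3.
Therefore ρ = 3.

Order ρ = 3.


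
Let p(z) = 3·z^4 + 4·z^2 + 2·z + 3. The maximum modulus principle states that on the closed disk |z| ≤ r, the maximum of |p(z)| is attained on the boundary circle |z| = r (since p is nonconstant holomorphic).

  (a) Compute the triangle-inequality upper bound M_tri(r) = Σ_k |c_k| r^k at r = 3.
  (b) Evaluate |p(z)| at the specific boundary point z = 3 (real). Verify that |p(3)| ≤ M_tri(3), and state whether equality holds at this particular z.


Coefficients: c_0 = 3, c_1 = 2, c_2 = 4, c_3 = 0, c_4 = 3. Radius r = 3.
Part (a). Triangle bound: M_tri(r) = Σ_k |c_k| r^k
  = |3|·3^0 + |2|·3^1 + |4|·3^2 + |0|·3^3 + |3|·3^4
  = 3 + 6 + 36 + 0 + 243 = 288.
This bounds M(r) := max_{|z|=r} |p(z)| from above; equality holds iff all terms c_k z^k can be made to align in phase at a single z on |z|=r.
Part (b). At z = 3 (real, on the circle |z| = r):
  p(3) = (3)·3^0 + (2)·3^1 + (4)·3^2 + (0)·3^3 + (3)·3^4 = 288.
  |p(3)| = 288.
Since all nonzero coefficients share the same sign, |p(3)| = 288 = M_tri(3); the triangle bound is attained at z = 3, so in fact M(r) = 288.

M_tri(3) = 288; |p(3)| = 288; equality at z=3: yes.


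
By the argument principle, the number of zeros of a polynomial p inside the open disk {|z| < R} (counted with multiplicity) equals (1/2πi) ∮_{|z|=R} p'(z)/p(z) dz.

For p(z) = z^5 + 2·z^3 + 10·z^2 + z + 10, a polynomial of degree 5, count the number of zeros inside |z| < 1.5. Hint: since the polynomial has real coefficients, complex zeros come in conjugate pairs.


The zeros of p are: -2, (0 + 1i), (0 - 1i), (1 + 2i), (1 - 2i).
Their magnitudes are: 2, 1, 1, 2.236, 2.236.
Zeros with |z| < R = 1.5: (0 + 1i), (0 - 1i).
Count = 2.
By the argument principle, (1/2πi) ∮_{|z|=R} p'(z)/p(z) dz equals exactly this count.

Number of zeros inside |z| < 1.5: 2.


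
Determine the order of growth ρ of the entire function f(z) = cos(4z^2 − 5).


Write cos(w) = (e^{iw} ± e^{−iw})/(2 or 2i), so |cos(w)| ≤ e^{|w|}. With w = 4z^2 − 5, |w| ≤ 4r^2 + 5 on |z|=r, giving M(r) ≤ e^{4r^2 + 5} and ρ ≤ 2. For the lower bound, choose z on |z|=r with 4z^2 purely imaginary of modulus 4r^2; then |cos(4z^2 − 5)| grows like e^{4r^2}/2, so ρ ≥ 2. Hence ρ = 2.
Therefore ρ = 2.

Order ρ = 2.


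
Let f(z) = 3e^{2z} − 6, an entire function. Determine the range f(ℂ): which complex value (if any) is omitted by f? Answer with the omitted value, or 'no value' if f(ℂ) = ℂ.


Little Picard bounds the complement of f(ℂ) to at most one point.
e^{2z} is never zero on ℂ, so 3·e^{2z} takes every value in ℂ ∖ {0}. Adding -6 shifts the range to ℂ ∖ {-6}. Thus f omits exactly the value -6.

Omitted value: -6.


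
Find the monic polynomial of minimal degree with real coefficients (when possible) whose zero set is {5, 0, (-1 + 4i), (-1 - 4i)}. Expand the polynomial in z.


The polynomial is p(z) = ∏_{α ∈ S} (z − α), where S = {5, 0, (-1 + 4i), (-1 - 4i)}.
Expanding the product yields: p(z) = z^4 -3·z^3 + 7·z^2 -85·z.
Note conjugate pairs combine to real quadratics: (z − (-1+4i))(z − (-1−4i)) = z² + 2z + 17.
The resulting polynomial has degree 4 and real coefficients as required.

p(z) = z^4 -3·z^3 + 7·z^2 -85·z.


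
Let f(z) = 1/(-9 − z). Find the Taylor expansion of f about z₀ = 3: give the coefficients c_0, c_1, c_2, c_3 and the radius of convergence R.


Let w = z − z₀, so z = z₀ + w.
Then -9 − z = -9 − (z₀ + w) = (-9 − z₀) − w = -12 − w.
f(z) = 1/(-12 − w) = (1/(-12)) · 1/(1 − w/(-12)) = Σ_{n≥0} w^n / (-12)^(n+1).
So c_n = 1/(-12)^(n+1):
  c_0 = 1/(-12)^1 = -1/12.
  c_1 = 1/(-12)^2 = 1/144.
  c_2 = 1/(-12)^3 = -1/1728.
  c_3 = 1/(-12)^4 = 1/20736.
The series is valid for |w/d| < 1, i.e. |z − z₀| < |d|.
Radius of convergence: R = |-9 − z₀| = |-12| = 12 (distance from z₀ to the singularity z = -9).

c_0 = -1/12, c_1 = 1/144, c_2 = -1/1728, c_3 = 1/20736; R = 12.


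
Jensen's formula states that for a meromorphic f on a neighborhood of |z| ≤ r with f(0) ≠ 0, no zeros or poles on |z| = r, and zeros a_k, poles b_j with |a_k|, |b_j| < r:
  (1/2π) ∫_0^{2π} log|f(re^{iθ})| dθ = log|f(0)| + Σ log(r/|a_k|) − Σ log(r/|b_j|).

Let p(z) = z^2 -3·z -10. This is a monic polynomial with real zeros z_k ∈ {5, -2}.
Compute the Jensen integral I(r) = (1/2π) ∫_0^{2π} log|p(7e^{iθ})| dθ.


Zeros: -2, 5; r = 7.
Inside |z| < r: -2, 5. Outside (|z| ≥ r): ∅.
p(0) = -10, so log|p(0)| = log(10) = 2.3026.
Apply Jensen: I(r) = log|p(0)| + Σ_k log(r/|z_k|), summed over zeros inside |z| < r.
  log(r/|z_k|) for z_k = 5: log(7/5) = 0.3365
  log(r/|z_k|) for z_k = -2: log(7/2) = 1.2528
Sum over inside zeros: 1.5892.
I(r) = log|p(0)| + (inside sum) = 2.3026 + 1.5892 = 3.8918.
Closed form (all zeros inside, monic): I(r) = n·log(r) = 2·log(7) = 3.8918. ✓

I(r) ≈ 3.8918.


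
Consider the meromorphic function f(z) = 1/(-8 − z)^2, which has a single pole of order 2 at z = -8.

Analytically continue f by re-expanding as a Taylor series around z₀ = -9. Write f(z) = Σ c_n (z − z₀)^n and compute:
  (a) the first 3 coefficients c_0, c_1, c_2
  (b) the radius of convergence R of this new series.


Let w = z − z₀, so z = z₀ + w.
Then -8 − z = -8 − (z₀ + w) = (-8 − z₀) − w = 1 − w.
f(z) = 1/(1 − w)^2 = (1/(1)^2) · (1 − w/(1))^{−2}.
By the binomial series (1−u)^{−2} = Σ_{n≥0} C(n+1, 1) u^n for |u|<1, with u = w/(1):
  c_n = C(n+1, 1) / (1)^(n+2).
  c_0 = 1/(1)^2 = 1.
  c_1 = 2/(1)^3 = 2.
  c_2 = 3/(1)^4 = 3.
The series is valid for |w/d| < 1, i.e. |z − z₀| < |d|.
Radius of convergence: R = |-8 − z₀| = |1| = 1 (distance from z₀ to the singularity z = -8).

c_0 = 1, c_1 = 2, c_2 = 3; R = 1.


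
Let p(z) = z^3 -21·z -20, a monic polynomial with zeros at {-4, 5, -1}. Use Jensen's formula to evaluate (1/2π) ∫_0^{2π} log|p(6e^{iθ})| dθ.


Zeros: -4, -1, 5; r = 6.
Inside |z| < r: -4, -1, 5. Outside (|z| ≥ r): ∅.
p(0) = -20, so log|p(0)| = log(20) = 2.9957.
Apply Jensen: I(r) = log|p(0)| + Σ_k log(r/|z_k|), summed over zeros inside |z| < r.
  log(r/|z_k|) for z_k = -4: log(6/4) = 0.4055
  log(r/|z_k|) for z_k = 5: log(6/5) = 0.1823
  log(r/|z_k|) for z_k = -1: log(6/1) = 1.7918
Sum over inside zeros: 2.3795.
I(r) = log|p(0)| + (inside sum) = 2.9957 + 2.3795 = 5.3753.
Closed form (all zeros inside, monic): I(r) = n·log(r) = 3·log(6) = 5.3753. ✓

I(r) ≈ 5.3753.


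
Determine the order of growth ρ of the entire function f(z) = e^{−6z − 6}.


|e^{−6z − 6}| = e^{Re(-6·z) + -6} ≤ e^{6|z|^1 + -6} = e^{6r^1 + -6} on |z| = r, so ρ ≤ 1. Choosing z on |z|=r so that -6·z is real positive (always possible by picking arg z appropriately) gives |f(z)| = e^{6r^1 + -6}, matching the bound. The additive constant -6 does not affect log log M(r) ~ 1·log r. Hence ρ = 1.
Therefore ρ = 1.

Order ρ = 1.


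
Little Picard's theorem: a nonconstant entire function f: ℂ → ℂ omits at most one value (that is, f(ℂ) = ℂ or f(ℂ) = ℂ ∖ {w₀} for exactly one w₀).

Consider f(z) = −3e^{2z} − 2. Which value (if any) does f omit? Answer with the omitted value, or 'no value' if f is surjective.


Little Picard bounds the complement of f(ℂ) to at most one point.
e^{2z} is never zero on ℂ, so -3·e^{2z} takes every value in ℂ ∖ {0}. Adding -2 shifts the range to ℂ ∖ {-2}. Thus f omits exactly the value -2.

Omitted value: -2.


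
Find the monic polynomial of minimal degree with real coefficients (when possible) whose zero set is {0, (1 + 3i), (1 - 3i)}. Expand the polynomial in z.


The polynomial is p(z) = ∏_{α ∈ S} (z − α), where S = {0, (1 + 3i), (1 - 3i)}.
Expanding the product yields: p(z) = z^3 -2·z^2 + 10·z.
Note conjugate pairs combine to real quadratics: (z − (1+3i))(z − (1−3i)) = z² − 2z + 10.
The resulting polynomial has degree 3 and real coefficients as required.

p(z) = z^3 -2·z^2 + 10·z.


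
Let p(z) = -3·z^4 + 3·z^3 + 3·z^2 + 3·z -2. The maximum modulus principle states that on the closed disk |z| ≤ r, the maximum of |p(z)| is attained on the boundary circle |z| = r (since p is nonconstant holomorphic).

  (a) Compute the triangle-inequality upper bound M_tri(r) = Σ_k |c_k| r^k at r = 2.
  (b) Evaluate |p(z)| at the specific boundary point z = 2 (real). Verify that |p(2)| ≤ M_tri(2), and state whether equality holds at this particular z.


Coefficients: c_0 = -2, c_1 = 3, c_2 = 3, c_3 = 3, c_4 = -3. Radius r = 2.
Part (a). Triangle bound: M_tri(r) = Σ_k |c_k| r^k
  = |-2|·2^0 + |3|·2^1 + |3|·2^2 + |3|·2^3 + |-3|·2^4
  = 2 + 6 + 12 + 24 + 48 = 92.
This bounds M(r) := max_{|z|=r} |p(z)| from above; equality holds iff all terms c_k z^k can be made to align in phase at a single z on |z|=r.
Part (b). At z = 2 (real, on the circle |z| = r):
  p(2) = (-2)·2^0 + (3)·2^1 + (3)·2^2 + (3)·2^3 + (-3)·2^4 = -8.
  |p(2)| = 8.
Check: |p(2)| = 8 ≤ 92 = M_tri(2). ✓ Equality does not hold at z = 2 (the coefficients have mixed signs, so the terms do not all align in phase there).

M_tri(2) = 92; |p(2)| = 8; equality at z=2: no.


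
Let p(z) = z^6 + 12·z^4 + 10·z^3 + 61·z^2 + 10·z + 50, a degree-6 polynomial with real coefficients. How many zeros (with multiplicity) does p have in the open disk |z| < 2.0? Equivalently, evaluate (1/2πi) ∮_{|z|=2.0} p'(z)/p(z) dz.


The zeros of p are: (-1 + 2i), (-1 - 2i), (0 + 1i), (0 - 1i), (1 + 3i), (1 - 3i).
Their magnitudes are: 2.236, 2.236, 1, 1, 3.162, 3.162.
Zeros with |z| < R = 2.0: (0 + 1i), (0 - 1i).
Count = 2.
By the argument principle, (1/2πi) ∮_{|z|=R} p'(z)/p(z) dz equals exactly this count.

Number of zeros inside |z| < 2.0: 2.


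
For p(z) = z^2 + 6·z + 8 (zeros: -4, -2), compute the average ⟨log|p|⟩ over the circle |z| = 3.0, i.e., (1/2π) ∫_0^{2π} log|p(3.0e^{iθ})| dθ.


Zeros: -4, -2; r = 3.0.
Inside |z| < r: -2. Outside (|z| ≥ r): -4.
p(0) = 8, so log|p(0)| = log(8) = 2.0794.
Apply Jensen: I(r) = log|p(0)| + Σ_k log(r/|z_k|), summed over zeros inside |z| < r.
  log(r/|z_k|) for z_k = -2: log(3.0/2) = 0.4055
  Outside zeros (-4) contribute nothing to the Jensen sum.
Sum over inside zeros: 0.4055.
I(r) = log|p(0)| + (inside sum) = 2.0794 + 0.4055 = 2.4849.
Note: since some zeros are outside |z| ≤ r, the simplified n·log(r) form does NOT apply — only the inside zeros contribute.

I(r) ≈ 2.4849.


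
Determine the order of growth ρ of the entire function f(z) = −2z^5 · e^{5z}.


M(r) = max_{|z|=r} |-2|·|z|^5·|e^{5z}| = 2·r^5 · e^{5r^1} (the factors attain their maxima compatibly on |z|=r). Then log M(r) = log 2 + 5·log r + 5r^1, dominated by the last term, so log log M(r) ~ 1·log r. The polynomial factor -2z^5 contributes only a log r term and does not affect the order. ρ = 1.
Therefore ρ = 1.

Order ρ = 1.


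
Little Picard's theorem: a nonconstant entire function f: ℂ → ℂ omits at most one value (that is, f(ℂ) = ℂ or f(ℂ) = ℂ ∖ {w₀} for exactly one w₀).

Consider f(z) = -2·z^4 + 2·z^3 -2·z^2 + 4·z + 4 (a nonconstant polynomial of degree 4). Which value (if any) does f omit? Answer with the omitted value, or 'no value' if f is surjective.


Little Picard bounds the complement of f(ℂ) to at most one point.
For every w ∈ ℂ, the equation p(z) − w = 0 is a nonconstant polynomial in z and hence has at least one root by the fundamental theorem of algebra. So p is surjective onto ℂ, omitting no value.

Omitted value: no value.


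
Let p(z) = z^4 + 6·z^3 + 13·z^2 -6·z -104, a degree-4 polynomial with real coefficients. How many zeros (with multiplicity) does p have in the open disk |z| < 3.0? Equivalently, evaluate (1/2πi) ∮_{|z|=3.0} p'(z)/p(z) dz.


The zeros of p are: -4, (-2 + 3i), (-2 - 3i), 2.
Their magnitudes are: 4, 3.606, 3.606, 2.
Zeros with |z| < R = 3.0: 2.
Count = 1.
By the argument principle, (1/2πi) ∮_{|z|=R} p'(z)/p(z) dz equals exactly this count.

Number of zeros inside |z| < 3.0: 1.


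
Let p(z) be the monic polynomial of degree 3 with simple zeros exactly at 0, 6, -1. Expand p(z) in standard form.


The polynomial is p(z) = ∏_{α ∈ S} (z − α), where S = {0, 6, -1}.
Expanding the product yields: p(z) = z^3 -5·z^2 -6·z.
The resulting polynomial has degree 3 and real coefficients as required.

p(z) = z^3 -5·z^2 -6·z.


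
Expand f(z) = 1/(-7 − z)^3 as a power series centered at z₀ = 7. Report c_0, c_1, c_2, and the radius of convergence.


Let w = z − z₀, so z = z₀ + w.
Then -7 − z = -7 − (z₀ + w) = (-7 − z₀) − w = -14 − w.
f(z) = 1/(-14 − w)^3 = (1/(-14)^3) · (1 − w/(-14))^{−3}.
By the binomial series (1−u)^{−3} = Σ_{n≥0} C(n+2, 2) u^n for |u|<1, with u = w/(-14):
  c_n = C(n+2, 2) / (-14)^(n+3).
  c_0 = 1/(-14)^3 = -1/2744.
  c_1 = 3/(-14)^4 = 3/38416.
  c_2 = 6/(-14)^5 = -3/268912.
The series is valid for |w/d| < 1, i.e. |z − z₀| < |d|.
Radius of convergence: R = |-7 − z₀| = |-14| = 14 (distance from z₀ to the singularity z = -7).

c_0 = -1/2744, c_1 = 3/38416, c_2 = -3/268912; R = 14.


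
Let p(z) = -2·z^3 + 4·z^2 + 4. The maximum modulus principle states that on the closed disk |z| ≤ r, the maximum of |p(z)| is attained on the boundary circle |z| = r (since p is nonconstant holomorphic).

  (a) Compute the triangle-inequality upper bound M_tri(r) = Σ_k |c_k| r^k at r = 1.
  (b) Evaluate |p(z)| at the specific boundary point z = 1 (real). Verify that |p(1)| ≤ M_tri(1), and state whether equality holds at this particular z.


Coefficients: c_0 = 4, c_1 = 0, c_2 = 4, c_3 = -2. Radius r = 1.
Part (a). Triangle bound: M_tri(r) = Σ_k |c_k| r^k
  = |4|·1^0 + |0|·1^1 + |4|·1^2 + |-2|·1^3
  = 4 + 0 + 4 + 2 = 10.
This bounds M(r) := max_{|z|=r} |p(z)| from above; equality holds iff all terms c_k z^k can be made to align in phase at a single z on |z|=r.
Part (b). At z = 1 (real, on the circle |z| = r):
  p(1) = (4)·1^0 + (0)·1^1 + (4)·1^2 + (-2)·1^3 = 6.
  |p(1)| = 6.
Check: |p(1)| = 6 ≤ 10 = M_tri(1). ✓ Equality does not hold at z = 1 (the coefficients have mixed signs, so the terms do not all align in phase there).

M_tri(1) = 10; |p(1)| = 6; equality at z=1: no.


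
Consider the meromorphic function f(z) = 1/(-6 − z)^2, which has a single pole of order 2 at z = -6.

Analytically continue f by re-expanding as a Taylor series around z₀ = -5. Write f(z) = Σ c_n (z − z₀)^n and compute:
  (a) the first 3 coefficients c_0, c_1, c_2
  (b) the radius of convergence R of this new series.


Let w = z − z₀, so z = z₀ + w.
Then -6 − z = -6 − (z₀ + w) = (-6 − z₀) − w = -1 − w.
f(z) = 1/(-1 − w)^2 = (1/(-1)^2) · (1 − w/(-1))^{−2}.
By the binomial series (1−u)^{−2} = Σ_{n≥0} C(n+1, 1) u^n for |u|<1, with u = w/(-1):
  c_n = C(n+1, 1) / (-1)^(n+2).
  c_0 = 1/(-1)^2 = 1.
  c_1 = 2/(-1)^3 = -2.
  c_2 = 3/(-1)^4 = 3.
The series is valid for |w/d| < 1, i.e. |z − z₀| < |d|.
Radius of convergence: R = |-6 − z₀| = |-1| = 1 (distance from z₀ to the singularity z = -6).

c_0 = 1, c_1 = -2, c_2 = 3; R = 1.


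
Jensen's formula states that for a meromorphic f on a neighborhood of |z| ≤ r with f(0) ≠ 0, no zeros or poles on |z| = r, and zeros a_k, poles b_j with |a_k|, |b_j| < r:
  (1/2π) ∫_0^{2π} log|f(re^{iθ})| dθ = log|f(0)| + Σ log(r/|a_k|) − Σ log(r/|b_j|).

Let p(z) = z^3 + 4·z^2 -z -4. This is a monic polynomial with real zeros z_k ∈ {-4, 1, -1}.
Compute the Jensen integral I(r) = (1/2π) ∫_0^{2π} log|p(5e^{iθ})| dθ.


Zeros: -4, -1, 1; r = 5.
Inside |z| < r: -4, -1, 1. Outside (|z| ≥ r): ∅.
p(0) = -4, so log|p(0)| = log(4) = 1.3863.
Apply Jensen: I(r) = log|p(0)| + Σ_k log(r/|z_k|), summed over zeros inside |z| < r.
  log(r/|z_k|) for z_k = -4: log(5/4) = 0.2231
  log(r/|z_k|) for z_k = 1: log(5/1) = 1.6094
  log(r/|z_k|) for z_k = -1: log(5/1) = 1.6094
Sum over inside zeros: 3.4420.
I(r) = log|p(0)| + (inside sum) = 1.3863 + 3.4420 = 4.8283.
Closed form (all zeros inside, monic): I(r) = n·log(r) = 3·log(5) = 4.8283. ✓

I(r) ≈ 4.8283.


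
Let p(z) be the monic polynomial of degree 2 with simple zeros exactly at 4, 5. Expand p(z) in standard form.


The polynomial is p(z) = ∏_{α ∈ S} (z − α), where S = {4, 5}.
Expanding the product yields: p(z) = z^2 -9·z + 20.
The resulting polynomial has degree 2 and real coefficients as required.

p(z) = z^2 -9·z + 20.


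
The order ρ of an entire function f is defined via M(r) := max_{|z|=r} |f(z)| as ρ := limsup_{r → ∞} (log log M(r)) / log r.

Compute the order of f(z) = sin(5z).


sin(w) is a linear combination of e^{iw} and e^{−iw} (or e^w, e^{−w} in the hyperbolic case), so |sin(w)| ≤ e^{|w|}. With w = 5z, |w| ≤ 5|z| + 0 = 5r + 0 on |z| = r, giving M(r) ≤ e^{5r + 0}, so ρ ≤ 1. On a suitable ray (z = it for sin/cos; z = t for sinh/cosh, t real → ∞), |sin(5z)| grows like e^{5|t|}/2, so ρ ≥ 1. Hence ρ = 1.
Therefore ρ = 1.

Order ρ = 1.


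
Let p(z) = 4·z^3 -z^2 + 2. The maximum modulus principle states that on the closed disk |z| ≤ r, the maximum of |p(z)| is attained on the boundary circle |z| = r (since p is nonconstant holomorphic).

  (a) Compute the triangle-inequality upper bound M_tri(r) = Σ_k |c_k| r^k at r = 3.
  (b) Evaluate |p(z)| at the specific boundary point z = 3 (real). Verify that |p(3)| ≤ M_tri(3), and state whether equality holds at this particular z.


Coefficients: c_0 = 2, c_1 = 0, c_2 = -1, c_3 = 4. Radius r = 3.
Part (a). Triangle bound: M_tri(r) = Σ_k |c_k| r^k
  = |2|·3^0 + |0|·3^1 + |-1|·3^2 + |4|·3^3
  = 2 + 0 + 9 + 108 = 119.
This bounds M(r) := max_{|z|=r} |p(z)| from above; equality holds iff all terms c_k z^k can be made to align in phase at a single z on |z|=r.
Part (b). At z = 3 (real, on the circle |z| = r):
  p(3) = (2)·3^0 + (0)·3^1 + (-1)·3^2 + (4)·3^3 = 101.
  |p(3)| = 101.
Check: |p(3)| = 101 ≤ 119 = M_tri(3). ✓ Equality does not hold at z = 3 (the coefficients have mixed signs, so the terms do not all align in phase there).

M_tri(3) = 119; |p(3)| = 101; equality at z=3: no.


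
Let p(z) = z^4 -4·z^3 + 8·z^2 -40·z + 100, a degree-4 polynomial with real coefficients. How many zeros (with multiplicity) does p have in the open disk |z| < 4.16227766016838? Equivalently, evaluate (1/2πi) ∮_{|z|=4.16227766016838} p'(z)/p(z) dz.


The zeros of p are: (-1 + 3i), (-1 - 3i), (3 + 1i), (3 - 1i).
Their magnitudes are: 3.162, 3.162, 3.162, 3.162.
Zeros with |z| < R = 4.16227766016838: (-1 + 3i), (-1 - 3i), (3 + 1i), (3 - 1i).
Count = 4.
By the argument principle, (1/2πi) ∮_{|z|=R} p'(z)/p(z) dz equals exactly this count.

Number of zeros inside |z| < 4.16227766016838: 4.


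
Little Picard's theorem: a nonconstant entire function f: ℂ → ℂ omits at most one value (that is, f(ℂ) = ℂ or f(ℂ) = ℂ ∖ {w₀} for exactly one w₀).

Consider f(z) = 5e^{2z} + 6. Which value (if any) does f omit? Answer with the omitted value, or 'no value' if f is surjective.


Little Picard bounds the complement of f(ℂ) to at most one point.
e^{2z} is never zero on ℂ, so 5·e^{2z} takes every value in ℂ ∖ {0}. Adding 6 shifts the range to ℂ ∖ {6}. Thus f omits exactly the value 6.

Omitted value: 6.


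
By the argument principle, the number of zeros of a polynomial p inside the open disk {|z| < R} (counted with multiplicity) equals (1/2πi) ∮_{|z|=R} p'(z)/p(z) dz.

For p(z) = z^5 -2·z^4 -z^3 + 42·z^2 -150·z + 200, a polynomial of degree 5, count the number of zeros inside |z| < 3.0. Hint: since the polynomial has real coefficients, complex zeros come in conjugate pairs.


The zeros of p are: (2 + 1i), (2 - 1i), (1 + 3i), (1 - 3i), -4.
Their magnitudes are: 2.236, 2.236, 3.162, 3.162, 4.
Zeros with |z| < R = 3.0: (2 + 1i), (2 - 1i).
Count = 2.
By the argument principle, (1/2πi) ∮_{|z|=R} p'(z)/p(z) dz equals exactly this count.

Number of zeros inside |z| < 3.0: 2.


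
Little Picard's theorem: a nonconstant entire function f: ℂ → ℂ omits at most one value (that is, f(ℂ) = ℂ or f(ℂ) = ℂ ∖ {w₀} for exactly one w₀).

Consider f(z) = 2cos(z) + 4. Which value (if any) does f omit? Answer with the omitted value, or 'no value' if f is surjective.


Little Picard bounds the complement of f(ℂ) to at most one point.
cos is entire and surjective onto ℂ: for every w ∈ ℂ, cos(ζ) = w has a solution ζ ∈ ℂ (e.g., via the complex inverse arccos). With ζ = z this gives z = ζ/(1). Then 2·cos(z) takes every value in 2·ℂ = ℂ, and adding 4 is a bijection of ℂ. So f is surjective and omits no value. (Note: only on the real line is cos bounded by [−1, 1].)

Omitted value: no value.


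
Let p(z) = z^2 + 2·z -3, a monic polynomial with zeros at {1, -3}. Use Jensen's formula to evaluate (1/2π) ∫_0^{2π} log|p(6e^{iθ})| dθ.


Zeros: -3, 1; r = 6.
Inside |z| < r: -3, 1. Outside (|z| ≥ r): ∅.
p(0) = -3, so log|p(0)| = log(3) = 1.0986.
Apply Jensen: I(r) = log|p(0)| + Σ_k log(r/|z_k|), summed over zeros inside |z| < r.
  log(r/|z_k|) for z_k = 1: log(6/1) = 1.7918
  log(r/|z_k|) for z_k = -3: log(6/3) = 0.6931
Sum over inside zeros: 2.4849.
I(r) = log|p(0)| + (inside sum) = 1.0986 + 2.4849 = 3.5835.
Closed form (all zeros inside, monic): I(r) = n·log(r) = 2·log(6) = 3.5835. ✓

I(r) ≈ 3.5835.


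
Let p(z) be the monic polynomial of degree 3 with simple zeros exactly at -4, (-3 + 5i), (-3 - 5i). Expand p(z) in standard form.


The polynomial is p(z) = ∏_{α ∈ S} (z − α), where S = {-4, (-3 + 5i), (-3 - 5i)}.
Expanding the product yields: p(z) = z^3 + 10·z^2 + 58·z + 136.
Note conjugate pairs combine to real quadratics: (z − (-3+5i))(z − (-3−5i)) = z² + 6z + 34.
The resulting polynomial has degree 3 and real coefficients as required.

p(z) = z^3 + 10·z^2 + 58·z + 136.


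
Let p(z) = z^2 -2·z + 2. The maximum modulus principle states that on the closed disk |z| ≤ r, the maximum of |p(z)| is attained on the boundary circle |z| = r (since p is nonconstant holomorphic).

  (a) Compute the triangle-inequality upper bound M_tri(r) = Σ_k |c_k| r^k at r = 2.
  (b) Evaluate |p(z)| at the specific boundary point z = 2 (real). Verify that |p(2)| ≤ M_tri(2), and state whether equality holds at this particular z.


Coefficients: c_0 = 2, c_1 = -2, c_2 = 1. Radius r = 2.
Part (a). Triangle bound: M_tri(r) = Σ_k |c_k| r^k
  = |2|·2^0 + |-2|·2^1 + |1|·2^2
  = 2 + 4 + 4 = 10.
This bounds M(r) := max_{|z|=r} |p(z)| from above; equality holds iff all terms c_k z^k can be made to align in phase at a single z on |z|=r.
Part (b). At z = 2 (real, on the circle |z| = r):
  p(2) = (2)·2^0 + (-2)·2^1 + (1)·2^2 = 2.
  |p(2)| = 2.
Check: |p(2)| = 2 ≤ 10 = M_tri(2). ✓ Equality does not hold at z = 2 (the coefficients have mixed signs, so the terms do not all align in phase there).

M_tri(2) = 10; |p(2)| = 2; equality at z=2: no.


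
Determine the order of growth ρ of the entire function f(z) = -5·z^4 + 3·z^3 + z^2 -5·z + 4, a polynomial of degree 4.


|f(z)| ≤ Σ|c_k|·r^k = O(r^4) as r → ∞. Polynomial growth is O(e^{r^ε}) for every ε > 0 (since r^4/e^{r^ε} → 0), so ρ ≤ ε for all ε > 0, i.e. ρ = 0. Every nonconstant polynomial has order 0.
Therefore ρ = 0.

Order ρ = 0.


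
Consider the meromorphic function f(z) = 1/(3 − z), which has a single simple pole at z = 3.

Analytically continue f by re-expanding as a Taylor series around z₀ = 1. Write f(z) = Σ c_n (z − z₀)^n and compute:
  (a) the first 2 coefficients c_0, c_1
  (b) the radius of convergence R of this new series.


Let w = z − z₀, so z = z₀ + w.
Then 3 − z = 3 − (z₀ + w) = (3 − z₀) − w = 2 − w.
f(z) = 1/(2 − w) = (1/(2)) · 1/(1 − w/(2)) = Σ_{n≥0} w^n / (2)^(n+1).
So c_n = 1/(2)^(n+1):
  c_0 = 1/(2)^1 = 1/2.
  c_1 = 1/(2)^2 = 1/4.
The series is valid for |w/d| < 1, i.e. |z − z₀| < |d|.
Radius of convergence: R = |3 − z₀| = |2| = 2 (distance from z₀ to the singularity z = 3).

c_0 = 1/2, c_1 = 1/4; R = 2.


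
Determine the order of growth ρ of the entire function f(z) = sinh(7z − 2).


sinh(w) is a linear combination of e^{iw} and e^{−iw} (or e^w, e^{−w} in the hyperbolic case), so |sinh(w)| ≤ e^{|w|}. With w = 7z − 2, |w| ≤ 7|z| + 2 = 7r + 2 on |z| = r, giving M(r) ≤ e^{7r + 2}, so ρ ≤ 1. On a suitable ray (z = it for sin/cos; z = t for sinh/cosh, t real → ∞), |sinh(7z − 2)| grows like e^{7|t|}/2, so ρ ≥ 1. Hence ρ = 1.
Therefore ρ = 1.

Order ρ = 1.


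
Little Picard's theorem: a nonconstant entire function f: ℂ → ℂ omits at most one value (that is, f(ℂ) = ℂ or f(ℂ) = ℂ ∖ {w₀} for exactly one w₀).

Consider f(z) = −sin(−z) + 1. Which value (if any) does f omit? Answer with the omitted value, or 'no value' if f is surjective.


Little Picard bounds the complement of f(ℂ) to at most one point.
sin is entire and surjective onto ℂ: for every w ∈ ℂ, sin(ζ) = w has a solution ζ ∈ ℂ (e.g., via the complex inverse arcsin). With ζ = −z this gives z = ζ/(-1). Then -1·sin(−z) takes every value in -1·ℂ = ℂ, and adding 1 is a bijection of ℂ. So f is surjective and omits no value. (Note: only on the real line is sin bounded by [−1, 1].)

Omitted value: no value.


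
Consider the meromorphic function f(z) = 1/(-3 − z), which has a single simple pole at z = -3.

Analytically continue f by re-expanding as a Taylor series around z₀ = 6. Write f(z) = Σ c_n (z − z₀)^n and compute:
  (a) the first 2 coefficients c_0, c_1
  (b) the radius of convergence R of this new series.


Let w = z − z₀, so z = z₀ + w.
Then -3 − z = -3 − (z₀ + w) = (-3 − z₀) − w = -9 − w.
f(z) = 1/(-9 − w) = (1/(-9)) · 1/(1 − w/(-9)) = Σ_{n≥0} w^n / (-9)^(n+1).
So c_n = 1/(-9)^(n+1):
  c_0 = 1/(-9)^1 = -1/9.
  c_1 = 1/(-9)^2 = 1/81.
The series is valid for |w/d| < 1, i.e. |z − z₀| < |d|.
Radius of convergence: R = |-3 − z₀| = |-9| = 9 (distance from z₀ to the singularity z = -3).

c_0 = -1/9, c_1 = 1/81; R = 9.


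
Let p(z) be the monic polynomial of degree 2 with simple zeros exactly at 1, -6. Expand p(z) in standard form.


The polynomial is p(z) = ∏_{α ∈ S} (z − α), where S = {1, -6}.
Expanding the product yields: p(z) = z^2 + 5·z -6.
The resulting polynomial has degree 2 and real coefficients as required.

p(z) = z^2 + 5·z -6.


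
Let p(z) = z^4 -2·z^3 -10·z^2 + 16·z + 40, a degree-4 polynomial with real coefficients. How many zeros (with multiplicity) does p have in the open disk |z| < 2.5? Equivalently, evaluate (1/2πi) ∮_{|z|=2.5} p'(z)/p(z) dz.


The zeros of p are: -2, -2, (3 + 1i), (3 - 1i).
Their magnitudes are: 2, 2, 3.162, 3.162.
Zeros with |z| < R = 2.5: -2, -2.
Count = 2.
By the argument principle, (1/2πi) ∮_{|z|=R} p'(z)/p(z) dz equals exactly this count.

Number of zeros inside |z| < 2.5: 2.


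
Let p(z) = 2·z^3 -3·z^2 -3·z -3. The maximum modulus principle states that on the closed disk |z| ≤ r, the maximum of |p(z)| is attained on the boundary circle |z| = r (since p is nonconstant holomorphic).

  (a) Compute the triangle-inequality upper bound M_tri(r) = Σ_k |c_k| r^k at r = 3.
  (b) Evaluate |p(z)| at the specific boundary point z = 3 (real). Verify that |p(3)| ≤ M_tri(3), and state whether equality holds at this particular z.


Coefficients: c_0 = -3, c_1 = -3, c_2 = -3, c_3 = 2. Radius r = 3.
Part (a). Triangle bound: M_tri(r) = Σ_k |c_k| r^k
  = |-3|·3^0 + |-3|·3^1 + |-3|·3^2 + |2|·3^3
  = 3 + 9 + 27 + 54 = 93.
This bounds M(r) := max_{|z|=r} |p(z)| from above; equality holds iff all terms c_k z^k can be made to align in phase at a single z on |z|=r.
Part (b). At z = 3 (real, on the circle |z| = r):
  p(3) = (-3)·3^0 + (-3)·3^1 + (-3)·3^2 + (2)·3^3 = 15.
  |p(3)| = 15.
Check: |p(3)| = 15 ≤ 93 = M_tri(3). ✓ Equality does not hold at z = 3 (the coefficients have mixed signs, so the terms do not all align in phase there).

M_tri(3) = 93; |p(3)| = 15; equality at z=3: no.


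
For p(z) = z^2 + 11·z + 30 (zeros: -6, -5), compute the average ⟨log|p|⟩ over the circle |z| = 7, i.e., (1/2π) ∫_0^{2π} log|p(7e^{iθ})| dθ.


Zeros: -6, -5; r = 7.
Inside |z| < r: -6, -5. Outside (|z| ≥ r): ∅.
p(0) = 30, so log|p(0)| = log(30) = 3.4012.
Apply Jensen: I(r) = log|p(0)| + Σ_k log(r/|z_k|), summed over zeros inside |z| < r.
  log(r/|z_k|) for z_k = -6: log(7/6) = 0.1542
  log(r/|z_k|) for z_k = -5: log(7/5) = 0.3365
Sum over inside zeros: 0.4906.
I(r) = log|p(0)| + (inside sum) = 3.4012 + 0.4906 = 3.8918.
Closed form (all zeros inside, monic): I(r) = n·log(r) = 2·log(7) = 3.8918. ✓

I(r) ≈ 3.8918.


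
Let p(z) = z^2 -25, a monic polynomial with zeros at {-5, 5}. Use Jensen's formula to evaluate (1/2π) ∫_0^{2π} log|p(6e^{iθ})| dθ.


Zeros: -5, 5; r = 6.
Inside |z| < r: -5, 5. Outside (|z| ≥ r): ∅.
p(0) = -25, so log|p(0)| = log(25) = 3.2189.
Apply Jensen: I(r) = log|p(0)| + Σ_k log(r/|z_k|), summed over zeros inside |z| < r.
  log(r/|z_k|) for z_k = -5: log(6/5) = 0.1823
  log(r/|z_k|) for z_k = 5: log(6/5) = 0.1823
Sum over inside zeros: 0.3646.
I(r) = log|p(0)| + (inside sum) = 3.2189 + 0.3646 = 3.5835.
Closed form (all zeros inside, monic): I(r) = n·log(r) = 2·log(6) = 3.5835. ✓

I(r) ≈ 3.5835.


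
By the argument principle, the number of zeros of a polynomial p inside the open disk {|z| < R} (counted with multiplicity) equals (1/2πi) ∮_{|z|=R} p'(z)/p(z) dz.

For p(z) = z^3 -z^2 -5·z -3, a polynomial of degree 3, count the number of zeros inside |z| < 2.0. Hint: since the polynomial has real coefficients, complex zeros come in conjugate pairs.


The zeros of p are: 3, -1, -1.
Their magnitudes are: 3, 1, 1.
Zeros with |z| < R = 2.0: -1, -1.
Count = 2.
By the argument principle, (1/2πi) ∮_{|z|=R} p'(z)/p(z) dz equals exactly this count.

Number of zeros inside |z| < 2.0: 2.


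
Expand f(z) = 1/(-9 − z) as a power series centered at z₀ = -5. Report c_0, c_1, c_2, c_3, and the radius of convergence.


Let w = z − z₀, so z = z₀ + w.
Then -9 − z = -9 − (z₀ + w) = (-9 − z₀) − w = -4 − w.
f(z) = 1/(-4 − w) = (1/(-4)) · 1/(1 − w/(-4)) = Σ_{n≥0} w^n / (-4)^(n+1).
So c_n = 1/(-4)^(n+1):
  c_0 = 1/(-4)^1 = -1/4.
  c_1 = 1/(-4)^2 = 1/16.
  c_2 = 1/(-4)^3 = -1/64.
  c_3 = 1/(-4)^4 = 1/256.
The series is valid for |w/d| < 1, i.e. |z − z₀| < |d|.
Radius of convergence: R = |-9 − z₀| = |-4| = 4 (distance from z₀ to the singularity z = -9).

c_0 = -1/4, c_1 = 1/16, c_2 = -1/64, c_3 = 1/256; R = 4.
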